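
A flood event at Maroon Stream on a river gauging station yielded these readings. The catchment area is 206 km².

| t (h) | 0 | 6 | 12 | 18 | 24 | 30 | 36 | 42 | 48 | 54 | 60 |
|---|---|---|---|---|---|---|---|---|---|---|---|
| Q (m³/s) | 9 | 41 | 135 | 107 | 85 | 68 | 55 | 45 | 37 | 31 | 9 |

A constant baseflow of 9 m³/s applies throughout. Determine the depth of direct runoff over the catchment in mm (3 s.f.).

d ≈ 54.8 mm

Direct runoff: 0.0, 32.0, 126.0, 98.0, 76.0, 59.0, 46.0, 36.0, 28.0, 22.0, 0.0 m³/s; ΣQ_DR = 523.0 m³/s.
V = ΣQ_DR · Δt = 523.0 × 21600 s = 1.130 × 10^7 m³.
Over A = 206 km², depth = V / A = 54.8 mm.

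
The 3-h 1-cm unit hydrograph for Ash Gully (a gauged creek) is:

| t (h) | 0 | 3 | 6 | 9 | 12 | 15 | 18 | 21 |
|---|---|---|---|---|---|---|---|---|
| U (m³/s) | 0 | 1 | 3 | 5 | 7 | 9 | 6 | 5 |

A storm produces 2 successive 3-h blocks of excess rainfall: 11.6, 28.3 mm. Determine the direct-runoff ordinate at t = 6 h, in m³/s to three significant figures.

By discrete convolution, Q_j = Σ (P_i / 10 mm) · U_{j−i}.
At t = 6 h (j=2): Q = (11.6/10)·3 + (28.3/10)·1 = 6.31 m³/s.

Q ≈ 6.31 m³/s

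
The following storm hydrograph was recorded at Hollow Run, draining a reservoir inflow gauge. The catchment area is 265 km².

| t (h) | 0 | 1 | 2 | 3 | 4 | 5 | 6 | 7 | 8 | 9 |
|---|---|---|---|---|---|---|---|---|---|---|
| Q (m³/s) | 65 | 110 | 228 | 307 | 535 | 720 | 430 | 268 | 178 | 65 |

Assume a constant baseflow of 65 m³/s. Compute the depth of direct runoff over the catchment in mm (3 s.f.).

Direct runoff: 0.0, 45.0, 163.0, 242.0, 470.0, 655.0, 365.0, 203.0, 113.0, 0.0 m³/s; ΣQ_DR = 2256 m³/s.
V = ΣQ_DR · Δt = 2256 × 3600 s = 8.122 × 10^6 m³.
Over A = 265 km², depth = V / A = 30.6 mm.

d ≈ 30.6 mm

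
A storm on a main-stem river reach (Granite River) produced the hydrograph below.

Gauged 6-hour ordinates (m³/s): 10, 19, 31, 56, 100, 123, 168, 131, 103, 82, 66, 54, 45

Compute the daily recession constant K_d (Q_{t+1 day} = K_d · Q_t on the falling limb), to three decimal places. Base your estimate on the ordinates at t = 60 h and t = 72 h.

K_d ≈ 0.465

Between t = 60 h and t = 72 h the flow falls from 66 to 45 m³/s over 2×6 h = 12 h.
Per-interval ratio K = (45/66)^(1/2) = 0.8257; K_d = K^(24/6) = 0.465.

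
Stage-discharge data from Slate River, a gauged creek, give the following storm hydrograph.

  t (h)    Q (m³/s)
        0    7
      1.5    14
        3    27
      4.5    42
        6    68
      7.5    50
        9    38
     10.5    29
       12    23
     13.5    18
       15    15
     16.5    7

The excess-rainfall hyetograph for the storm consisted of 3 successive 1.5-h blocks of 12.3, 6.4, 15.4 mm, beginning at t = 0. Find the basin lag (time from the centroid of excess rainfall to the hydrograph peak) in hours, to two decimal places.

t_L ≈ 3.61 h

Centroid of excess rainfall: t_c = Σ P_i·t̄_i / ΣP_i = 2.3864 h (block centres at 0.75, 2.25, 3.75 h).
Hydrograph peak occurs at t = 6 h, so basin lag t_L = 6 − 2.3864 = 3.61 h.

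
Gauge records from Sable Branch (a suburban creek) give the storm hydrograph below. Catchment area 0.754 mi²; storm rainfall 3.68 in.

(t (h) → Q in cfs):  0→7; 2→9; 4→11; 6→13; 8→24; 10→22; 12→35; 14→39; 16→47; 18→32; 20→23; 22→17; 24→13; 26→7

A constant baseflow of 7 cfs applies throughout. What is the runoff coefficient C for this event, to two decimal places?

C ≈ 0.22

ΣQ_DR = 201.0 cfs; V = ΣQ_DR·Δt = 1.447 × 10^6 ft³.
Runoff depth d = V / A = 0.8262 in.
C = d / P = 0.8262 / 3.68 = 0.22.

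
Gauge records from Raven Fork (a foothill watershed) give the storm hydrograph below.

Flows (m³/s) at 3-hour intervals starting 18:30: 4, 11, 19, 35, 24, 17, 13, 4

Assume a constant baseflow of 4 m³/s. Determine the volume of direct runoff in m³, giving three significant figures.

Direct-runoff ordinates (Q − Q_b): 0.0, 7.0, 15.0, 31.0, 20.0, 13.0, 9.0, 0.0 m³/s.
ΣQ_DR = 95.00 m³/s.
With Δt = 3 h = 10800 s, V = ΣQ_DR · Δt = 95.00 × 10800 = 1.03 × 10^6 m³.

V ≈ 1.03 × 10^6 m³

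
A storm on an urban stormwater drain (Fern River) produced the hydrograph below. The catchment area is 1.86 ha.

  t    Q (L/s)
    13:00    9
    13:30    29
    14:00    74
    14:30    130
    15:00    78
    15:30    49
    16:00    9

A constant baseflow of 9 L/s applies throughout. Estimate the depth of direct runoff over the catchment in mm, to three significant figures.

d ≈ 30.5 mm

Direct runoff: 0.0, 20.0, 65.0, 121.0, 69.0, 40.0, 0.0 L/s; ΣQ_DR = 315.0 L/s.
V = ΣQ_DR · Δt = 315.0 × 1800 s = 5.670 × 10^5 L.
Over A = 1.86 ha, depth = V / A = 30.5 mm.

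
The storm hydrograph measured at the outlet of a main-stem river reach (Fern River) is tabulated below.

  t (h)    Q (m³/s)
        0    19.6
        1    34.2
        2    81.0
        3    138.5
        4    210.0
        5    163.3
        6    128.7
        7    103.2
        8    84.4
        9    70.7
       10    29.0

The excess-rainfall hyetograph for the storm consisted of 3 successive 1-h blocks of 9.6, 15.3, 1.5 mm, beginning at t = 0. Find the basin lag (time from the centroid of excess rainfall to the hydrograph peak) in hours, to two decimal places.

Centroid of excess rainfall: t_c = Σ P_i·t̄_i / ΣP_i = 1.1932 h (block centres at 0.5, 1.5, 2.5 h).
Hydrograph peak occurs at t = 4 h, so basin lag t_L = 4 − 1.1932 = 2.81 h.

t_L ≈ 2.81 h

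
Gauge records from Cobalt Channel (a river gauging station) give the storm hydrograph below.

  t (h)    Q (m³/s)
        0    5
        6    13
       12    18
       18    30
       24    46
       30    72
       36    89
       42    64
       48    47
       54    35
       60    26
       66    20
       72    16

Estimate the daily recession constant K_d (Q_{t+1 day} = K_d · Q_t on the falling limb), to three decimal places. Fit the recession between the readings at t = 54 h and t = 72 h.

Between t = 54 h and t = 72 h the flow falls from 35 to 16 m³/s over 3×6 h = 18 h.
Per-interval ratio K = (16/35)^(1/3) = 0.7703; K_d = K^(24/6) = 0.352.

K_d ≈ 0.352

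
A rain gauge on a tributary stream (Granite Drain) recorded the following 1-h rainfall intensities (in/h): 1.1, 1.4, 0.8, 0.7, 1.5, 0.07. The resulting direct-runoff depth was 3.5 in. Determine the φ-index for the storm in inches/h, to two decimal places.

φ ≈ 0.40 in/h

Only the 5 blocks with intensity above φ contribute runoff: 1.1, 1.4, 0.8, 0.7, 1.5 in/h.
Σ(I−φ)·Δt = d  ⇒  (1.1+1.4+0.8+0.7+1.5 − 5φ)·1 = 3.5
φ = (5.500 − 3.5/1) / 5 = 0.40 in/h.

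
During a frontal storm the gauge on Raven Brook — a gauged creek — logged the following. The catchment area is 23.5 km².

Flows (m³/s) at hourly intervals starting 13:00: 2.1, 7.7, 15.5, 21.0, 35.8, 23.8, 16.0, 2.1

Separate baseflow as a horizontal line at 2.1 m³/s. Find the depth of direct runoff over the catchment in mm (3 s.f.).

Direct runoff: 0.0, 5.6, 13.4, 18.9, 33.7, 21.7, 13.9, 0.0 m³/s; ΣQ_DR = 107.2 m³/s.
V = ΣQ_DR · Δt = 107.2 × 3600 s = 3.859 × 10^5 m³.
Over A = 23.5 km², depth = V / A = 16.4 mm.

d ≈ 16.4 mm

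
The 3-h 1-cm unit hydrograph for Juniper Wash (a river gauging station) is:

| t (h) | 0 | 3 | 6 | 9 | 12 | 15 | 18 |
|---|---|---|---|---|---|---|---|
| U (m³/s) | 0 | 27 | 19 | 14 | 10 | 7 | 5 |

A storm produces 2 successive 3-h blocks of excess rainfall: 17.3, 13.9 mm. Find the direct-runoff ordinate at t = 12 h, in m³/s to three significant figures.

By discrete convolution, Q_j = Σ (P_i / 10 mm) · U_{j−i}.
At t = 12 h (j=4): Q = (17.3/10)·10 + (13.9/10)·14 = 36.8 m³/s.

Q ≈ 36.8 m³/s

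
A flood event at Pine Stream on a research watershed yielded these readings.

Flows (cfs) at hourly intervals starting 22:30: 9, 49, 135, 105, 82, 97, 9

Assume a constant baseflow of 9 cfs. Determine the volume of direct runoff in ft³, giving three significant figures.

Direct-runoff ordinates (Q − Q_b): 0.0, 40.0, 126.0, 96.0, 73.0, 88.0, 0.0 cfs.
ΣQ_DR = 423.0 cfs.
With Δt = 1 h = 3600 s, V = ΣQ_DR · Δt = 423.0 × 3600 = 1.52 × 10^6 ft³.

V ≈ 1.52 × 10^6 ft³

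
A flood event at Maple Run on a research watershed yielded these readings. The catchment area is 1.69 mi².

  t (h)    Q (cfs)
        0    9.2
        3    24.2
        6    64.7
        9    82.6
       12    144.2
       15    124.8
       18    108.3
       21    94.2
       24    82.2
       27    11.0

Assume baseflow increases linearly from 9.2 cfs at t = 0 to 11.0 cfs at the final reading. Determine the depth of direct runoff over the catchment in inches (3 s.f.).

Direct runoff: 0.00, 14.80, 55.10, 72.80, 134.20, 114.60, 97.90, 83.60, 71.40, 0.00 cfs; ΣQ_DR = 644.4 cfs.
V = ΣQ_DR · Δt = 644.4 × 10800 s = 6.960 × 10^6 ft³.
Over A = 1.69 mi², depth = V / A = 1.77 in.

d ≈ 1.77 in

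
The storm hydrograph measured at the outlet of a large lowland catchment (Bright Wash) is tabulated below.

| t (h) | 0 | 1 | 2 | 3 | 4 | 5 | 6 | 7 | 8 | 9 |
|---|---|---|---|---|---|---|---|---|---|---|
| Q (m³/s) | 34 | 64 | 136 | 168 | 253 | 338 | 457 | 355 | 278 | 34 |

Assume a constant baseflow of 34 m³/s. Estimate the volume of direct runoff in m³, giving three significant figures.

V ≈ 6.40 × 10^6 m³

Direct-runoff ordinates (Q − Q_b): 0.0, 30.0, 102.0, 134.0, 219.0, 304.0, 423.0, 321.0, 244.0, 0.0 m³/s.
ΣQ_DR = 1777 m³/s.
With Δt = 1 h = 3600 s, V = ΣQ_DR · Δt = 1777 × 3600 = 6.40 × 10^6 m³.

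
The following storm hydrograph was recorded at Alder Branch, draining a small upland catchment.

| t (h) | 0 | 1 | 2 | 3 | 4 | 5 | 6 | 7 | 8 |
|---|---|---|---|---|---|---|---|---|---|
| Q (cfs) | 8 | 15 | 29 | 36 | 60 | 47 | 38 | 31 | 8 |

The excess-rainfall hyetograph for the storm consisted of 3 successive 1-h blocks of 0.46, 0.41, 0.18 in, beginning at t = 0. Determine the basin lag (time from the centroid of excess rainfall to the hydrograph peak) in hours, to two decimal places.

Centroid of excess rainfall: t_c = Σ P_i·t̄_i / ΣP_i = 1.2333 h (block centres at 0.5, 1.5, 2.5 h).
Hydrograph peak occurs at t = 4 h, so basin lag t_L = 4 − 1.2333 = 2.77 h.

t_L ≈ 2.77 h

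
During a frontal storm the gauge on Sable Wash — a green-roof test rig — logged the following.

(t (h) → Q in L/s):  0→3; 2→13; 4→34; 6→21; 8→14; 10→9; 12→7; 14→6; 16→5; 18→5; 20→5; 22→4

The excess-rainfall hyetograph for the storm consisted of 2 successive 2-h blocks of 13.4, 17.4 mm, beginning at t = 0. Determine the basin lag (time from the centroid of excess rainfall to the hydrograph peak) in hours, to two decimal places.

t_L ≈ 1.87 h

Centroid of excess rainfall: t_c = Σ P_i·t̄_i / ΣP_i = 2.1299 h (block centres at 1, 3 h).
Hydrograph peak occurs at t = 4 h, so basin lag t_L = 4 − 2.1299 = 1.87 h.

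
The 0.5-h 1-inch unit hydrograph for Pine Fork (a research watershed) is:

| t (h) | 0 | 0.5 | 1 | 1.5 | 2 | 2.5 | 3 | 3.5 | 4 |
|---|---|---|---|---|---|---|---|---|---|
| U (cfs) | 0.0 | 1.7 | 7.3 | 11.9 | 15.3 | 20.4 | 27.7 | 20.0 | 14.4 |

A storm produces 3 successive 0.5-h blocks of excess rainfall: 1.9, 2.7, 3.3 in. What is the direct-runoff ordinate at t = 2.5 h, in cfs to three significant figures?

Q ≈ 119 cfs

By discrete convolution, Q_j = Σ (P_i / 1 in) · U_{j−i}.
At t = 2.5 h (j=5): Q = (1.9/1)·20.4 + (2.7/1)·15.3 + (3.3/1)·11.9 = 119 cfs.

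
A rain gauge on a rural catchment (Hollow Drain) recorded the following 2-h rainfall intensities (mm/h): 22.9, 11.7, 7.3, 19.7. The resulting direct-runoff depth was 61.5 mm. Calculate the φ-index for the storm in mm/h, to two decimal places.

φ ≈ 7.85 mm/h

Only the 3 blocks with intensity above φ contribute runoff: 22.9, 11.7, 19.7 mm/h.
Σ(I−φ)·Δt = d  ⇒  (22.9+11.7+19.7 − 3φ)·2 = 61.5
φ = (54.30 − 61.5/2) / 3 = 7.85 mm/h.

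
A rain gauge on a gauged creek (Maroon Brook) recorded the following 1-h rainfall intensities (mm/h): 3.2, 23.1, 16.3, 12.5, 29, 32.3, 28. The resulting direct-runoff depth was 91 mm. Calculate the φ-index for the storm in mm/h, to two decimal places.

Only the 6 blocks with intensity above φ contribute runoff: 23.1, 16.3, 12.5, 29, 32.3, 28 mm/h.
Σ(I−φ)·Δt = d  ⇒  (23.1+16.3+12.5+29+32.3+28 − 6φ)·1 = 91
φ = (141.2 − 91/1) / 6 = 8.37 mm/h.

φ ≈ 8.37 mm/h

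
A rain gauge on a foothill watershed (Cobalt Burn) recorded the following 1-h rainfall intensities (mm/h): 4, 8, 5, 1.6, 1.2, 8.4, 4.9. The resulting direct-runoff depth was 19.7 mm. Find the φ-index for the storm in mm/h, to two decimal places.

Only the 5 blocks with intensity above φ contribute runoff: 4, 8, 5, 8.4, 4.9 mm/h.
Σ(I−φ)·Δt = d  ⇒  (4+8+5+8.4+4.9 − 5φ)·1 = 19.7
φ = (30.30 − 19.7/1) / 5 = 2.12 mm/h.

φ ≈ 2.12 mm/h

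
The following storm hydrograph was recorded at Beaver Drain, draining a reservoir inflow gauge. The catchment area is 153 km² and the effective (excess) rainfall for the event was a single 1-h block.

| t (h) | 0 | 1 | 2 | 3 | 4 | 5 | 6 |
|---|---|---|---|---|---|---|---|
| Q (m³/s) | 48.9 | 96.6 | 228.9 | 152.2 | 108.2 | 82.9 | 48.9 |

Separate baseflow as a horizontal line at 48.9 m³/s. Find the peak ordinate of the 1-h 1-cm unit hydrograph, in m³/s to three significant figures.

U_p ≈ 180 m³/s

Direct runoff: 0.0, 47.7, 180.0, 103.3, 59.3, 34.0, 0.0 m³/s; ΣQ_DR = 424.3 m³/s, peak = 180.0 m³/s.
Runoff depth d = ΣQ_DR·Δt / A = 424.3 × 3600 / (153 km²) = 9.984 mm.
The 1-cm UH is the DRH scaled by (10 mm)/d, so U_p = 180.0 × 10/9.984 = 180 m³/s.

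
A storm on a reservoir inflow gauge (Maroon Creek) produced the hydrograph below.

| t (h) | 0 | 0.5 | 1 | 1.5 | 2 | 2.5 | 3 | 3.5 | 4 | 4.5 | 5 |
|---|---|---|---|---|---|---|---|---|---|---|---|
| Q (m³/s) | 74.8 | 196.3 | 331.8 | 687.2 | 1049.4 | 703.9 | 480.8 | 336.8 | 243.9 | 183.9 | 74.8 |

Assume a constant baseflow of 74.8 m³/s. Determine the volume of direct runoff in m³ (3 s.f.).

Direct-runoff ordinates (Q − Q_b): 0.0, 121.5, 257.0, 612.4, 974.6, 629.1, 406.0, 262.0, 169.1, 109.1, 0.0 m³/s.
ΣQ_DR = 3541 m³/s.
With Δt = 0.5 h = 1800 s, V = ΣQ_DR · Δt = 3541 × 1800 = 6.37 × 10^6 m³.

V ≈ 6.37 × 10^6 m³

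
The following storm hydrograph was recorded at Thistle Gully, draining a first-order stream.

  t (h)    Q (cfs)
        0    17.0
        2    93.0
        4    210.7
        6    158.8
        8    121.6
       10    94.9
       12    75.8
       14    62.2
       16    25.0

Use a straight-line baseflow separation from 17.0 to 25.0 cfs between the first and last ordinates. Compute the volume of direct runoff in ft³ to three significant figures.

Direct-runoff ordinates (Q − Q_b): 0.00, 75.00, 191.70, 138.80, 100.60, 72.90, 52.80, 38.20, 0.00 cfs.
ΣQ_DR = 670.0 cfs.
With Δt = 2 h = 7200 s, V = ΣQ_DR · Δt = 670.0 × 7200 = 4.82 × 10^6 ft³.

V ≈ 4.82 × 10^6 ft³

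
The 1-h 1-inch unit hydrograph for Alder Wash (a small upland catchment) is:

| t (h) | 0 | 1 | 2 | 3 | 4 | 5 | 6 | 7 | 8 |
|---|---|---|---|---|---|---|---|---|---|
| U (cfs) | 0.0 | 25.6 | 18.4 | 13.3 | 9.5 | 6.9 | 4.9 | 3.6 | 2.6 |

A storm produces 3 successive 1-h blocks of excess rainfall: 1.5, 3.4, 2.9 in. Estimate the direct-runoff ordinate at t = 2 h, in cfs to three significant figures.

By discrete convolution, Q_j = Σ (P_i / 1 in) · U_{j−i}.
At t = 2 h (j=2): Q = (1.5/1)·18.4 + (3.4/1)·25.6 + (2.9/1)·0.0 = 115 cfs.

Q ≈ 115 cfs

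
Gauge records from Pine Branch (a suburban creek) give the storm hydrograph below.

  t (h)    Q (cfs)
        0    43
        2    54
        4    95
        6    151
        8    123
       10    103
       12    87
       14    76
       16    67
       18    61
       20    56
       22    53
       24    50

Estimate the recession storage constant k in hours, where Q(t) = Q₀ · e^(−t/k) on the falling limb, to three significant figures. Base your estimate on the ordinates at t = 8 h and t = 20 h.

k ≈ 15.3 h

On the falling limb, Q drops from 123 to 56 cfs between t = 8 h and t = 20 h (Δt = 12 h).
k = −Δt / ln(Q₂/Q₁) = −12 / ln(56/123) = 15.3 h.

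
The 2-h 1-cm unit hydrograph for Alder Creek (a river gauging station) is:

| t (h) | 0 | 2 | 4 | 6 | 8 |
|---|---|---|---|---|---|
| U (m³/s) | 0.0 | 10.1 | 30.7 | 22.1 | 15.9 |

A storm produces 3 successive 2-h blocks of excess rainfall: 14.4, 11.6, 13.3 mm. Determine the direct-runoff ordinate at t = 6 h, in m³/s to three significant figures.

Q ≈ 80.9 m³/s

By discrete convolution, Q_j = Σ (P_i / 10 mm) · U_{j−i}.
At t = 6 h (j=3): Q = (14.4/10)·22.1 + (11.6/10)·30.7 + (13.3/10)·10.1 = 80.9 m³/s.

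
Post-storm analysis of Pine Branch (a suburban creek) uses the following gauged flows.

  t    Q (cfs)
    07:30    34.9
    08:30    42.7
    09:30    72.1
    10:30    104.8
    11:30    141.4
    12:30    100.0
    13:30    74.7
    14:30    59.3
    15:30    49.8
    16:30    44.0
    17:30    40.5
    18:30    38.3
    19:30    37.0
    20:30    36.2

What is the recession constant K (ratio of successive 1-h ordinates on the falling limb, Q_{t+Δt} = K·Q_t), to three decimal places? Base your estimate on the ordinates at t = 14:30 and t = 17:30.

Using the recession-limb readings at t = 14:30 and t = 17:30: Q falls from 59.3 to 40.5 cfs over 3 intervals.
K = (Q₂/Q₁)^(1/3) = (40.5/59.3)^(1/3) = 0.881.

K ≈ 0.881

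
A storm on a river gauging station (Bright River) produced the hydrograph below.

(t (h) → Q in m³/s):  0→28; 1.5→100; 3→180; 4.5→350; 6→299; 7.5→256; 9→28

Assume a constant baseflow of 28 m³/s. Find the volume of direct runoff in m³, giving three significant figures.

V ≈ 5.64 × 10^6 m³

Direct-runoff ordinates (Q − Q_b): 0.0, 72.0, 152.0, 322.0, 271.0, 228.0, 0.0 m³/s.
ΣQ_DR = 1045 m³/s.
With Δt = 1.5 h = 5400 s, V = ΣQ_DR · Δt = 1045 × 5400 = 5.64 × 10^6 m³.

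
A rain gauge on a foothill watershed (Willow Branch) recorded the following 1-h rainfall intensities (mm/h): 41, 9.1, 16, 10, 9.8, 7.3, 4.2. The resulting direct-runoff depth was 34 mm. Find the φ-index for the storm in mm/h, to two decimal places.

Only the 2 blocks with intensity above φ contribute runoff: 41, 16 mm/h.
Σ(I−φ)·Δt = d  ⇒  (41+16 − 2φ)·1 = 34
φ = (57.00 − 34/1) / 2 = 11.50 mm/h.

φ ≈ 11.50 mm/h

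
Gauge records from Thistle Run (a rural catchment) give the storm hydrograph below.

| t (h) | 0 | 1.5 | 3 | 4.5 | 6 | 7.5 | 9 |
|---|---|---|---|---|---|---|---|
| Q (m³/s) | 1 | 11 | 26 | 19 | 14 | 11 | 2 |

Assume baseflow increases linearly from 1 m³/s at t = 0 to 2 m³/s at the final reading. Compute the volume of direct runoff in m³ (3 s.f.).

Direct-runoff ordinates (Q − Q_b): 0.00, 9.83, 24.67, 17.50, 12.33, 9.17, 0.00 m³/s.
ΣQ_DR = 73.50 m³/s.
With Δt = 1.5 h = 5400 s, V = ΣQ_DR · Δt = 73.50 × 5400 = 3.97 × 10^5 m³.

V ≈ 3.97 × 10^5 m³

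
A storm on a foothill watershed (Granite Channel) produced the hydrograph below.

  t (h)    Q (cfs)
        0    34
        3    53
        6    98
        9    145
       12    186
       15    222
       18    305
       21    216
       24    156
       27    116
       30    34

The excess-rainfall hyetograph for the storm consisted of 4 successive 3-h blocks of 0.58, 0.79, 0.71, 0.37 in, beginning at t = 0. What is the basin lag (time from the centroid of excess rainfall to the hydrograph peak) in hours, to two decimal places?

t_L ≈ 12.43 h

Centroid of excess rainfall: t_c = Σ P_i·t̄_i / ΣP_i = 5.5653 h (block centres at 1.5, 4.5, 7.5, 10.5 h).
Hydrograph peak occurs at t = 18 h, so basin lag t_L = 18 − 5.5653 = 12.43 h.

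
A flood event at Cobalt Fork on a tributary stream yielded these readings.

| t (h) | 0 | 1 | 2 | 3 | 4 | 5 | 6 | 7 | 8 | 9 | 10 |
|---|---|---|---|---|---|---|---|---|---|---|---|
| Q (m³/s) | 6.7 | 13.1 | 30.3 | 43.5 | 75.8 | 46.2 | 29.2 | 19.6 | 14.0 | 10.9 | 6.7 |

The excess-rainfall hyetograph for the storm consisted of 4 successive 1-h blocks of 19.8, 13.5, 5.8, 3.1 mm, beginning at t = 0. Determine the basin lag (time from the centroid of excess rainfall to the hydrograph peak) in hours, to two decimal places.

t_L ≈ 2.68 h

Centroid of excess rainfall: t_c = Σ P_i·t̄_i / ΣP_i = 1.3152 h (block centres at 0.5, 1.5, 2.5, 3.5 h).
Hydrograph peak occurs at t = 4 h, so basin lag t_L = 4 − 1.3152 = 2.68 h.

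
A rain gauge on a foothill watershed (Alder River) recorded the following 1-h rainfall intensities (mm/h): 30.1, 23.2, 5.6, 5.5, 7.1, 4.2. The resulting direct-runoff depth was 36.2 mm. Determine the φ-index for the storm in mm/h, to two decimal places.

φ ≈ 8.55 mm/h

Only the 2 blocks with intensity above φ contribute runoff: 30.1, 23.2 mm/h.
Σ(I−φ)·Δt = d  ⇒  (30.1+23.2 − 2φ)·1 = 36.2
φ = (53.30 − 36.2/1) / 2 = 8.55 mm/h.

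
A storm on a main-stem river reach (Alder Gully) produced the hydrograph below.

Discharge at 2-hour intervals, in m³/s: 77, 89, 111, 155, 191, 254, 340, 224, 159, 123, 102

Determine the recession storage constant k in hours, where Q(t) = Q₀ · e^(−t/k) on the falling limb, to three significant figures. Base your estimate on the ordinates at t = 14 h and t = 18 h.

On the falling limb, Q drops from 224 to 123 m³/s between t = 14 h and t = 18 h (Δt = 4 h).
k = −Δt / ln(Q₂/Q₁) = −4 / ln(123/224) = 6.67 h.

k ≈ 6.67 h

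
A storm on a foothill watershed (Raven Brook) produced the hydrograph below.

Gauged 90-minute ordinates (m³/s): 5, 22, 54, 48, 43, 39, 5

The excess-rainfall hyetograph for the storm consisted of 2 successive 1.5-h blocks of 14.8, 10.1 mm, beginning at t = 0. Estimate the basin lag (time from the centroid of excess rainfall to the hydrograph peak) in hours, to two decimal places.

Centroid of excess rainfall: t_c = Σ P_i·t̄_i / ΣP_i = 1.3584 h (block centres at 0.75, 2.25 h).
Hydrograph peak occurs at t = 3 h, so basin lag t_L = 3 − 1.3584 = 1.64 h.

t_L ≈ 1.64 h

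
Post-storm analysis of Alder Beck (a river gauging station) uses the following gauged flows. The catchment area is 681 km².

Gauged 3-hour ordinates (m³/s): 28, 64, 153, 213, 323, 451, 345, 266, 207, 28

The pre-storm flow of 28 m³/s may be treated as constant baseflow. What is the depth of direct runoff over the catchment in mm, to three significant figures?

Direct runoff: 0.0, 36.0, 125.0, 185.0, 295.0, 423.0, 317.0, 238.0, 179.0, 0.0 m³/s; ΣQ_DR = 1798 m³/s.
V = ΣQ_DR · Δt = 1798 × 10800 s = 1.942 × 10^7 m³.
Over A = 681 km², depth = V / A = 28.5 mm.

d ≈ 28.5 mm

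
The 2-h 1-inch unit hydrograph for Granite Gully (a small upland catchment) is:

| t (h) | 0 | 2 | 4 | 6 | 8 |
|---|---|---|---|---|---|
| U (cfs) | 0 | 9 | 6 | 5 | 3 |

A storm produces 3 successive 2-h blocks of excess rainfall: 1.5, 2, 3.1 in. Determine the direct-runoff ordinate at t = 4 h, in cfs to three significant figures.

By discrete convolution, Q_j = Σ (P_i / 1 in) · U_{j−i}.
At t = 4 h (j=2): Q = (1.5/1)·6 + (2/1)·9 + (3.1/1)·0 = 27.0 cfs.

Q ≈ 27.0 cfs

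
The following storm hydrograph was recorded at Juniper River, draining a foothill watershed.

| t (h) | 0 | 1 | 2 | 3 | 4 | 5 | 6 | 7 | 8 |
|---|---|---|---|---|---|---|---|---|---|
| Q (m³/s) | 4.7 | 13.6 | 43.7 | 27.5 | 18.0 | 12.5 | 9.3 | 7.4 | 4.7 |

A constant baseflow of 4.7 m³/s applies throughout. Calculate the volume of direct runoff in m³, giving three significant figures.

Direct-runoff ordinates (Q − Q_b): 0.0, 8.9, 39.0, 22.8, 13.3, 7.8, 4.6, 2.7, 0.0 m³/s.
ΣQ_DR = 99.10 m³/s.
With Δt = 1 h = 3600 s, V = ΣQ_DR · Δt = 99.10 × 3600 = 3.57 × 10^5 m³.

V ≈ 3.57 × 10^5 m³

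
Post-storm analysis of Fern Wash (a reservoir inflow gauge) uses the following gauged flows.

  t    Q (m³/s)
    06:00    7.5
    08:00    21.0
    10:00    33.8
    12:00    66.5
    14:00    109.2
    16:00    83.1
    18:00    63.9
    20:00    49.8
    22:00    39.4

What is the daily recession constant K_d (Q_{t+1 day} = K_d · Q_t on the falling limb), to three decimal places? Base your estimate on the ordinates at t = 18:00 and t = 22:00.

K_d ≈ 0.055

Between t = 18:00 and t = 22:00 the flow falls from 63.9 to 39.4 m³/s over 2×2 h = 4 h.
Per-interval ratio K = (39.4/63.9)^(1/2) = 0.7852; K_d = K^(24/2) = 0.055.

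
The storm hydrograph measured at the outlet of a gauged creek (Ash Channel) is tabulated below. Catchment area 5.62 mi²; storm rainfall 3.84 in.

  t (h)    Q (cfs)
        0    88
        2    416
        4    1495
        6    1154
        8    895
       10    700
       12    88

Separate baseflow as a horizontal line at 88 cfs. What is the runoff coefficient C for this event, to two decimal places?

C ≈ 0.61

ΣQ_DR = 4220 cfs; V = ΣQ_DR·Δt = 3.038 × 10^7 ft³.
Runoff depth d = V / A = 2.327 in.
C = d / P = 2.327 / 3.84 = 0.61.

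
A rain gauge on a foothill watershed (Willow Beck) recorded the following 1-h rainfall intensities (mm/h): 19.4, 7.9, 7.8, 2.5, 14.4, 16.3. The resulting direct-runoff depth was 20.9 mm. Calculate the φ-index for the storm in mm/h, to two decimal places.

φ ≈ 9.73 mm/h

Only the 3 blocks with intensity above φ contribute runoff: 19.4, 14.4, 16.3 mm/h.
Σ(I−φ)·Δt = d  ⇒  (19.4+14.4+16.3 − 3φ)·1 = 20.9
φ = (50.10 − 20.9/1) / 3 = 9.73 mm/h.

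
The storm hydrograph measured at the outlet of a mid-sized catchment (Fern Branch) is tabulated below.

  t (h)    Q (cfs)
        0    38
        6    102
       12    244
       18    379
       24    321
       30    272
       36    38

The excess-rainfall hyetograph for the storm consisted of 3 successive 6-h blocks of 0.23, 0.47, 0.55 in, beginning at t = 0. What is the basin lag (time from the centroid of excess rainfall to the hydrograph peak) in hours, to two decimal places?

t_L ≈ 7.46 h

Centroid of excess rainfall: t_c = Σ P_i·t̄_i / ΣP_i = 10.5360 h (block centres at 3, 9, 15 h).
Hydrograph peak occurs at t = 18 h, so basin lag t_L = 18 − 10.5360 = 7.46 h.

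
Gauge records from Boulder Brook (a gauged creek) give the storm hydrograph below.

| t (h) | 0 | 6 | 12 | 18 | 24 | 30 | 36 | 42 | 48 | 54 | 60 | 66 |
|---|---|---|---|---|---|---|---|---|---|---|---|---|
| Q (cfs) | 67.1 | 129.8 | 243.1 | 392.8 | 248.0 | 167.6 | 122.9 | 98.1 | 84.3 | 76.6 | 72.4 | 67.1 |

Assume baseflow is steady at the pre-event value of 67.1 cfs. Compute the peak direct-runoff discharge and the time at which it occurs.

Subtracting baseflow gives direct-runoff ordinates: 0.0, 62.7, 176.0, 325.7, 180.9, 100.5, 55.8, 31.0, 17.2, 9.5, 5.3, 0.0 cfs.
The maximum is 325.7 cfs, occurring at the reading for t = 18 h.

Q_p = 325.7 cfs at t = 18 h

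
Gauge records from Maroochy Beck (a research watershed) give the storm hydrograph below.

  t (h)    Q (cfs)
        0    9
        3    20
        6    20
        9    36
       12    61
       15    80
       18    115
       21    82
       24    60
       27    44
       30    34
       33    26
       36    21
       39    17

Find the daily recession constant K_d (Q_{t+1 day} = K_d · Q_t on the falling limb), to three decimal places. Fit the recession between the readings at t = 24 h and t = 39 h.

K_d ≈ 0.133

Between t = 24 h and t = 39 h the flow falls from 60 to 17 cfs over 5×3 h = 15 h.
Per-interval ratio K = (17/60)^(1/5) = 0.7771; K_d = K^(24/3) = 0.133.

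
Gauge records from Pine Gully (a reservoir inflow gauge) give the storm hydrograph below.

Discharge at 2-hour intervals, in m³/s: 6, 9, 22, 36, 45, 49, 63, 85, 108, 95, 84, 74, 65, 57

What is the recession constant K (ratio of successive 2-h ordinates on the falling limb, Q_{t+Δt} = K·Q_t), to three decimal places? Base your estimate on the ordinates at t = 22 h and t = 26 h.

Using the recession-limb readings at t = 22 h and t = 26 h: Q falls from 74 to 57 m³/s over 2 intervals.
K = (Q₂/Q₁)^(1/2) = (57/74)^(1/2) = 0.878.

K ≈ 0.878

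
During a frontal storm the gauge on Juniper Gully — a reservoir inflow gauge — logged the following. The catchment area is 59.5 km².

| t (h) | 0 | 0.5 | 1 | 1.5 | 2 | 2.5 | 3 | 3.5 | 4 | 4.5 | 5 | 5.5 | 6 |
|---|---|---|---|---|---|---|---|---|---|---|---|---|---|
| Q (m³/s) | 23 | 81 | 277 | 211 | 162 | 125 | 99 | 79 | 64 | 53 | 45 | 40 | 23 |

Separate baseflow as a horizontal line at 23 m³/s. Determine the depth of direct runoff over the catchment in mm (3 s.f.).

d ≈ 29.7 mm

Direct runoff: 0.0, 58.0, 254.0, 188.0, 139.0, 102.0, 76.0, 56.0, 41.0, 30.0, 22.0, 17.0, 0.0 m³/s; ΣQ_DR = 983.0 m³/s.
V = ΣQ_DR · Δt = 983.0 × 1800 s = 1.769 × 10^6 m³.
Over A = 59.5 km², depth = V / A = 29.7 mm.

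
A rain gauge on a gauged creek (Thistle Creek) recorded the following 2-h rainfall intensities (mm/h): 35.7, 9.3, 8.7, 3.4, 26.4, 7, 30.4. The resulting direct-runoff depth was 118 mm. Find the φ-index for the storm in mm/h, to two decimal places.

φ ≈ 11.17 mm/h

Only the 3 blocks with intensity above φ contribute runoff: 35.7, 26.4, 30.4 mm/h.
Σ(I−φ)·Δt = d  ⇒  (35.7+26.4+30.4 − 3φ)·2 = 118
φ = (92.50 − 118/2) / 3 = 11.17 mm/h.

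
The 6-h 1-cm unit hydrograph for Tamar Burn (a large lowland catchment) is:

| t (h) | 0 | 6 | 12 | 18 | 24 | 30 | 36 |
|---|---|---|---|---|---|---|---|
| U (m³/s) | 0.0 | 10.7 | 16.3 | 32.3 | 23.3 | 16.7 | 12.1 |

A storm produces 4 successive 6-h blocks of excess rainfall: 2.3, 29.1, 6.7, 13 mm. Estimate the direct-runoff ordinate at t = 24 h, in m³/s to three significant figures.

Q ≈ 124 m³/s

By discrete convolution, Q_j = Σ (P_i / 10 mm) · U_{j−i}.
At t = 24 h (j=4): Q = (2.3/10)·23.3 + (29.1/10)·32.3 + (6.7/10)·16.3 + (13/10)·10.7 = 124 m³/s.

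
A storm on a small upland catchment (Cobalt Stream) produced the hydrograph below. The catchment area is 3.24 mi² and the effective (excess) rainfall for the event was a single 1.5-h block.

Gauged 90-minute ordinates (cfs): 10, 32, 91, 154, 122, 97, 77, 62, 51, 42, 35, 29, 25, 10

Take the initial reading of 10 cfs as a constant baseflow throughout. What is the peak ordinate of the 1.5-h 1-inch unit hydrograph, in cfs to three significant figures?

U_p ≈ 288 cfs

Direct runoff: 0.0, 22.0, 81.0, 144.0, 112.0, 87.0, 67.0, 52.0, 41.0, 32.0, 25.0, 19.0, 15.0, 0.0 cfs; ΣQ_DR = 697.0 cfs, peak = 144.0 cfs.
Runoff depth d = ΣQ_DR·Δt / A = 697.0 × 5400 / (3.24 mi²) = 0.5000 in.
The 1-inch UH is the DRH scaled by (1 in)/d, so U_p = 144.0 × 1/0.5000 = 288 cfs.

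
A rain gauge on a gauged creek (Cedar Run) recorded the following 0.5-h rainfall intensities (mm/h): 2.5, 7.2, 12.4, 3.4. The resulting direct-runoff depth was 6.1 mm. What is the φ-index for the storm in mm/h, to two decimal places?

φ ≈ 3.70 mm/h

Only the 2 blocks with intensity above φ contribute runoff: 7.2, 12.4 mm/h.
Σ(I−φ)·Δt = d  ⇒  (7.2+12.4 − 2φ)·0.5 = 6.1
φ = (19.60 − 6.1/0.5) / 2 = 3.70 mm/h.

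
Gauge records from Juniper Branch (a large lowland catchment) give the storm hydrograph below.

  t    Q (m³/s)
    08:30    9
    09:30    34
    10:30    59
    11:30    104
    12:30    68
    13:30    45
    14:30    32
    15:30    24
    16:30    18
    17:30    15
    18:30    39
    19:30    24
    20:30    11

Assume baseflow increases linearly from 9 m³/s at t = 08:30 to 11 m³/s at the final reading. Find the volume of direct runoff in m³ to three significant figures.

Direct-runoff ordinates (Q − Q_b): 0.00, 24.83, 49.67, 94.50, 58.33, 35.17, 22.00, 13.83, 7.67, 4.50, 28.33, 13.17, 0.00 m³/s.
ΣQ_DR = 352.0 m³/s.
With Δt = 1 h = 3600 s, V = ΣQ_DR · Δt = 352.0 × 3600 = 1.27 × 10^6 m³.

V ≈ 1.27 × 10^6 m³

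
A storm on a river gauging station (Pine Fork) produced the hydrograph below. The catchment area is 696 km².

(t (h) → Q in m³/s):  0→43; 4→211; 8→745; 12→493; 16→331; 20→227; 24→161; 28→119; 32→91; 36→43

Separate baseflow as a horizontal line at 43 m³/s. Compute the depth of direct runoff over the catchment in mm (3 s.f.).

d ≈ 42.1 mm

Direct runoff: 0.0, 168.0, 702.0, 450.0, 288.0, 184.0, 118.0, 76.0, 48.0, 0.0 m³/s; ΣQ_DR = 2034 m³/s.
V = ΣQ_DR · Δt = 2034 × 14400 s = 2.929 × 10^7 m³.
Over A = 696 km², depth = V / A = 42.1 mm.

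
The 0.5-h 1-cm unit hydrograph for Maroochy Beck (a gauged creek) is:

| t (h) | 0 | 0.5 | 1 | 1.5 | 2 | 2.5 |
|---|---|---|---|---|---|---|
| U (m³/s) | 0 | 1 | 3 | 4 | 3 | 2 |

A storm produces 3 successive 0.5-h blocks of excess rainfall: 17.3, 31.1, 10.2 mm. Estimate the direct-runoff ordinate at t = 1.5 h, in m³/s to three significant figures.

Q ≈ 17.3 m³/s

By discrete convolution, Q_j = Σ (P_i / 10 mm) · U_{j−i}.
At t = 1.5 h (j=3): Q = (17.3/10)·4 + (31.1/10)·3 + (10.2/10)·1 = 17.3 m³/s.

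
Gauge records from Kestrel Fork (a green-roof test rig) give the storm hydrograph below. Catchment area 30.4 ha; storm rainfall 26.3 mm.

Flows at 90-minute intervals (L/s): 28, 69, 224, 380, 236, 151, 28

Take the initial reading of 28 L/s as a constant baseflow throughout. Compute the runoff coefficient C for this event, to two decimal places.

C ≈ 0.62

ΣQ_DR = 920.0 L/s; V = ΣQ_DR·Δt = 4.968 × 10^6 L.
Runoff depth d = V / A = 16.34 mm.
C = d / P = 16.34 / 26.3 = 0.62.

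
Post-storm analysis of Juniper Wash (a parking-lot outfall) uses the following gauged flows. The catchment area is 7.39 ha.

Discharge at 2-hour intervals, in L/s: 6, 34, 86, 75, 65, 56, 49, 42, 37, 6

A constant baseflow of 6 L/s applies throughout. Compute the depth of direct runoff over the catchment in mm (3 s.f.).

Direct runoff: 0.0, 28.0, 80.0, 69.0, 59.0, 50.0, 43.0, 36.0, 31.0, 0.0 L/s; ΣQ_DR = 396.0 L/s.
V = ΣQ_DR · Δt = 396.0 × 7200 s = 2.851 × 10^6 L.
Over A = 7.39 ha, depth = V / A = 38.6 mm.

d ≈ 38.6 mm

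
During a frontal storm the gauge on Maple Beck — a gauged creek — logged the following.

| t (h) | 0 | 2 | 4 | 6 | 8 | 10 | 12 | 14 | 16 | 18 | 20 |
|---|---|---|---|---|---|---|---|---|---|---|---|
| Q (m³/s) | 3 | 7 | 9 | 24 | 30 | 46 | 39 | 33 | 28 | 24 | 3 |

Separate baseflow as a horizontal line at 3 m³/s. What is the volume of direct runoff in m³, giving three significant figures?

V ≈ 1.53 × 10^6 m³

Direct-runoff ordinates (Q − Q_b): 0.0, 4.0, 6.0, 21.0, 27.0, 43.0, 36.0, 30.0, 25.0, 21.0, 0.0 m³/s.
ΣQ_DR = 213.0 m³/s.
With Δt = 2 h = 7200 s, V = ΣQ_DR · Δt = 213.0 × 7200 = 1.53 × 10^6 m³.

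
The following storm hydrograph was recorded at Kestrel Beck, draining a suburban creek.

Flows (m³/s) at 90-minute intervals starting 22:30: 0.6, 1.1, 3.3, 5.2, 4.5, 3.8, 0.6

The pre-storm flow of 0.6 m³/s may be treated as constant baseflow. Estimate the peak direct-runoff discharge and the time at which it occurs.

Subtracting baseflow gives direct-runoff ordinates: 0.0, 0.5, 2.7, 4.6, 3.9, 3.2, 0.0 m³/s.
The maximum is 4.6 m³/s, occurring at the reading for t = 03:00.

Q_p = 4.6 m³/s at t = 03:00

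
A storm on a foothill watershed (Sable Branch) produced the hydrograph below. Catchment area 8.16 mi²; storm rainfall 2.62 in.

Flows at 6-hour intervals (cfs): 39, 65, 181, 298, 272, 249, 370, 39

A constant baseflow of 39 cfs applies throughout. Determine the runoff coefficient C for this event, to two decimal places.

C ≈ 0.52

ΣQ_DR = 1201 cfs; V = ΣQ_DR·Δt = 2.594 × 10^7 ft³.
Runoff depth d = V / A = 1.368 in.
C = d / P = 1.368 / 2.62 = 0.52.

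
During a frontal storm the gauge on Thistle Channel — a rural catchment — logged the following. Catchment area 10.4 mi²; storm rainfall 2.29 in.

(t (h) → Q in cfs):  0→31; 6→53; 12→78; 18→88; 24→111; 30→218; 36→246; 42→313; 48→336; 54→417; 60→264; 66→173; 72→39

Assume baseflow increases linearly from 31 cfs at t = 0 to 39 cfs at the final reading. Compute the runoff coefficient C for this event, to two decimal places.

C ≈ 0.75

ΣQ_DR = 1912 cfs; V = ΣQ_DR·Δt = 4.130 × 10^7 ft³.
Runoff depth d = V / A = 1.709 in.
C = d / P = 1.709 / 2.29 = 0.75.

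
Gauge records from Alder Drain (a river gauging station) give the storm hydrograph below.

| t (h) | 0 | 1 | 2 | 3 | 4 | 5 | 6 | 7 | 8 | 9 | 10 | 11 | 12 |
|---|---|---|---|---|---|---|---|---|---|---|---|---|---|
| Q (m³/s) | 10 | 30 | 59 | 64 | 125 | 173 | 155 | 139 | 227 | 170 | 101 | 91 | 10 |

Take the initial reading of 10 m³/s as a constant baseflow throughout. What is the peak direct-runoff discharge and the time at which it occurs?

Q_p = 217.0 m³/s at t = 8 h

Subtracting baseflow gives direct-runoff ordinates: 0.0, 20.0, 49.0, 54.0, 115.0, 163.0, 145.0, 129.0, 217.0, 160.0, 91.0, 81.0, 0.0 m³/s.
The maximum is 217.0 m³/s, occurring at the reading for t = 8 h.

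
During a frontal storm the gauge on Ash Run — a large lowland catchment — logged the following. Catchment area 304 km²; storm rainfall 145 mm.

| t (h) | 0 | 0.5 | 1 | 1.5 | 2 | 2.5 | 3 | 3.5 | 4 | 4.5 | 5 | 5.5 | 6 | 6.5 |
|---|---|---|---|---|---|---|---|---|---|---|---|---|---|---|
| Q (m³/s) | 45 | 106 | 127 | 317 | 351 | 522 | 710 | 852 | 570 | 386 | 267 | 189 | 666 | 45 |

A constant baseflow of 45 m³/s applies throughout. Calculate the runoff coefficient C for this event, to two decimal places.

ΣQ_DR = 4523 m³/s; V = ΣQ_DR·Δt = 8.141 × 10^6 m³.
Runoff depth d = V / A = 26.78 mm.
C = d / P = 26.78 / 145 = 0.18.

C ≈ 0.18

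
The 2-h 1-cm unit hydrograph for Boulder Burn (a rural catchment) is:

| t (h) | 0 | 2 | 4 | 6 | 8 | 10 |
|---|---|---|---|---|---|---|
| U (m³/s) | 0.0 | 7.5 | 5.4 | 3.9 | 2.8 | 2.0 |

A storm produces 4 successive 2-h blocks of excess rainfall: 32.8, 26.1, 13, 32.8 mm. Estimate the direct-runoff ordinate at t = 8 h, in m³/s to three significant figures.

By discrete convolution, Q_j = Σ (P_i / 10 mm) · U_{j−i}.
At t = 8 h (j=4): Q = (32.8/10)·2.8 + (26.1/10)·3.9 + (13/10)·5.4 + (32.8/10)·7.5 = 51.0 m³/s.

Q ≈ 51.0 m³/s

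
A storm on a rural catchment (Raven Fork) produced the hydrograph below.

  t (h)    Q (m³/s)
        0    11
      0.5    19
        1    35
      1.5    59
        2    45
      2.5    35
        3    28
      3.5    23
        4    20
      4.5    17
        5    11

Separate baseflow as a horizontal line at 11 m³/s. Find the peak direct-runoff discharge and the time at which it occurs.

Subtracting baseflow gives direct-runoff ordinates: 0.0, 8.0, 24.0, 48.0, 34.0, 24.0, 17.0, 12.0, 9.0, 6.0, 0.0 m³/s.
The maximum is 48.0 m³/s, occurring at the reading for t = 1.5 h.

Q_p = 48.0 m³/s at t = 1.5 h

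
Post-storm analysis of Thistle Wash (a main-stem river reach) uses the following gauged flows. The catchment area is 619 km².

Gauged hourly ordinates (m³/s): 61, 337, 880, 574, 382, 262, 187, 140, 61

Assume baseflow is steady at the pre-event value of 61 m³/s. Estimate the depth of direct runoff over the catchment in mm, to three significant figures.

d ≈ 13.6 mm

Direct runoff: 0.0, 276.0, 819.0, 513.0, 321.0, 201.0, 126.0, 79.0, 0.0 m³/s; ΣQ_DR = 2335 m³/s.
V = ΣQ_DR · Δt = 2335 × 3600 s = 8.406 × 10^6 m³.
Over A = 619 km², depth = V / A = 13.6 mm.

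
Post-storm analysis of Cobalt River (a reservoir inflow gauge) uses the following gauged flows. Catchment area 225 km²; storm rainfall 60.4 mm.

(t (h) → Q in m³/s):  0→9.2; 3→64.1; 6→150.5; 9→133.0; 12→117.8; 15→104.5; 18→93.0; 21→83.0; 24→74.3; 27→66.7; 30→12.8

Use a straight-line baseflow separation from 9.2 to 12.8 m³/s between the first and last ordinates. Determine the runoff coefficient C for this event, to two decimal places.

C ≈ 0.63

ΣQ_DR = 787.9 m³/s; V = ΣQ_DR·Δt = 8.509 × 10^6 m³.
Runoff depth d = V / A = 37.82 mm.
C = d / P = 37.82 / 60.4 = 0.63.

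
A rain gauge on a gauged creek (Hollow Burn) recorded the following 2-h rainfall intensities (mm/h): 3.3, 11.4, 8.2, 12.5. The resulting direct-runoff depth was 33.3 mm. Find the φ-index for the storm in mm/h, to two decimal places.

φ ≈ 5.15 mm/h

Only the 3 blocks with intensity above φ contribute runoff: 11.4, 8.2, 12.5 mm/h.
Σ(I−φ)·Δt = d  ⇒  (11.4+8.2+12.5 − 3φ)·2 = 33.3
φ = (32.10 − 33.3/2) / 3 = 5.15 mm/h.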